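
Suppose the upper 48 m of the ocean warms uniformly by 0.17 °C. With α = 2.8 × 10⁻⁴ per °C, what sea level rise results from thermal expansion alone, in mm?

2.3 mm of thermosteric rise

Δh = αΔT·H = 2.8×10⁻⁴ × 0.17 × 48 = 0.0022848 m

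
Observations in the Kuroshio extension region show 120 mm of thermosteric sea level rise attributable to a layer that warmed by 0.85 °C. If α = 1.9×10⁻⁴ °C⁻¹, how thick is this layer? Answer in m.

H = Δh/(αΔT) = 0.12 / (1.9×10⁻⁴ × 0.85) ≈ 743.0 m

about 743 m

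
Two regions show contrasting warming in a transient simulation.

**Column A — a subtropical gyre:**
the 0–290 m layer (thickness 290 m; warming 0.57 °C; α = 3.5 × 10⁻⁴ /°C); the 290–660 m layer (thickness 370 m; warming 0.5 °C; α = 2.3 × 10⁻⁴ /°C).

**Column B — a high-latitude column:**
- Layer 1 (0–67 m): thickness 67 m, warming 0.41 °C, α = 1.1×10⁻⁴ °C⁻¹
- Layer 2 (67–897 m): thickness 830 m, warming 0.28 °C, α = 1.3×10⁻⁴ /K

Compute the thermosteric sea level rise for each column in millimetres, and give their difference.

A: 100 mm; B: 33.2 mm; difference 67.2 mm

A Layer 1: 3.5×10⁻⁴ × 0.57 × 290 = 0.057855 m
A Layer 2: 0.5 × 2.3×10⁻⁴ × 370 = 0.04255 m
A total: 0.100405 m
B 0–67 m: 1.1×10⁻⁴ × 0.41 × 67 = 0.0030217 m
B Layer 2: 1.3×10⁻⁴ × 0.28 × 830 = 0.030212 m
B total: 0.0332337 m
Difference: 0.100405 − 0.0332337 = 0.0671713 m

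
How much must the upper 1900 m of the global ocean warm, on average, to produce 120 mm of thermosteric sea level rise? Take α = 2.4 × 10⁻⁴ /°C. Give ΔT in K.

0.263 K

ΔT = Δh/(αH) = 0.12 / (2.4×10⁻⁴ × 1900) ≈ 0.2632 K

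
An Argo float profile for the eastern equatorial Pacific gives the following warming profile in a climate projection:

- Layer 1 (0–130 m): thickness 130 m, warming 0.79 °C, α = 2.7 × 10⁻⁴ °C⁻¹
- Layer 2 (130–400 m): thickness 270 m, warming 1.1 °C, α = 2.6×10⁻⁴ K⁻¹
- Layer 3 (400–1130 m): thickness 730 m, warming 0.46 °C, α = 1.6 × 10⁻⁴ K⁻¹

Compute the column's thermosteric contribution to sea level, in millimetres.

2.7×10⁻⁴ × 0.79 × 130 = 0.027729 m
130–400 m: 1.1 × 2.6×10⁻⁴ × 270 = 0.07722 m
Layer 3: 730 × 1.6×10⁻⁴ × 0.46 = 0.053728 m
Δh = 0.027729 + 0.07722 + 0.053728 = 0.158677 m

about 159 mm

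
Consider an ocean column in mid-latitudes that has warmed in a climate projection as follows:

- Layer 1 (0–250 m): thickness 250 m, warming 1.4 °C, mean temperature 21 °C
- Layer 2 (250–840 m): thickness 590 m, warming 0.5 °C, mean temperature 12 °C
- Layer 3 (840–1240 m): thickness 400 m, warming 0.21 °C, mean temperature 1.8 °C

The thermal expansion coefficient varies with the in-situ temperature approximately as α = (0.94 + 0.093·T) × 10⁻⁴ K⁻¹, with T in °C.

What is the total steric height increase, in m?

about 0.171 m

Layer 1: α = (0.94 + 0.093×21)×10⁻⁴ = 2.893×10⁻⁴ K⁻¹
Layer 2: α = (0.94 + 0.093×12)×10⁻⁴ = 2.056×10⁻⁴ K⁻¹
Layer 3: α = (0.94 + 0.093×1.8)×10⁻⁴ = 1.1074×10⁻⁴ K⁻¹
Layer 1: 250 × 1.4 × 2.893×10⁻⁴ = 0.101255 m
250–840 m: 0.5 × 590 × 2.056×10⁻⁴ = 0.060652 m
840–1240 m: 1.1074×10⁻⁴ × 400 × 0.21 = 0.00930216 m
Δh = 0.101255 + 0.060652 + 0.00930216 = 0.17120916 m ≈ 0.171 m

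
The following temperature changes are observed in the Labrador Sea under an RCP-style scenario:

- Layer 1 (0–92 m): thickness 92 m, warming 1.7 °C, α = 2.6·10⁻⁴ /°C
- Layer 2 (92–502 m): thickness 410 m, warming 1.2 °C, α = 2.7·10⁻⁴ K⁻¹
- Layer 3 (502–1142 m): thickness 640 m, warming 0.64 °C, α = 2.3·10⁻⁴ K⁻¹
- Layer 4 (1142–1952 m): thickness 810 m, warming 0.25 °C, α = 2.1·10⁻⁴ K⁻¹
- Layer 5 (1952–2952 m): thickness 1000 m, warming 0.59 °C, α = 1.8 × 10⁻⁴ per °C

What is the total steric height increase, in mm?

420 mm of thermosteric rise

1.7 × 2.6×10⁻⁴ × 92 = 0.040664 m
Layer 2: 2.7×10⁻⁴ × 410 × 1.2 = 0.13284 m
640 × 0.64 × 2.3×10⁻⁴ = 0.094208 m
Layer 4: 810 × 2.1×10⁻⁴ × 0.25 = 0.042525 m
1.8×10⁻⁴ × 0.59 × 1000 = 0.10620 m
Δh = 0.040664 + 0.13284 + 0.094208 + 0.042525 + 0.10620 = 0.416437 m ≈ 420 mm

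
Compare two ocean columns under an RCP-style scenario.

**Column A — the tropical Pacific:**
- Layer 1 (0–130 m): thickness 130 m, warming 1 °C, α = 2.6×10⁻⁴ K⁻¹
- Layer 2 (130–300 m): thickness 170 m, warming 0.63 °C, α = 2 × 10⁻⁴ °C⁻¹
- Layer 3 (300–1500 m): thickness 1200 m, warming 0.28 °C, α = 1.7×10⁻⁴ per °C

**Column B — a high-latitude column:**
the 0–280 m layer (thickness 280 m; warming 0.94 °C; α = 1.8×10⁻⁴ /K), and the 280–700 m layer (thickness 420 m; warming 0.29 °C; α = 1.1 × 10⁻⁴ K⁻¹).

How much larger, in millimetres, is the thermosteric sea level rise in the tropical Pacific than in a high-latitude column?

A 2.6×10⁻⁴ × 1 × 130 = 0.03380 m
A 130–300 m: 2×10⁻⁴ × 0.63 × 170 = 0.02142 m
A Layer 3: 0.28 × 1.7×10⁻⁴ × 1200 = 0.05712 m
A total: 0.11234 m
B Layer 1: 280 × 1.8×10⁻⁴ × 0.94 = 0.047376 m
B Layer 2: 1.1×10⁻⁴ × 0.29 × 420 = 0.013398 m
B total: 0.060774 m
Difference: 0.11234 − 0.060774 = 0.051566 m

Δh_A − Δh_B ≈ 51.6 mm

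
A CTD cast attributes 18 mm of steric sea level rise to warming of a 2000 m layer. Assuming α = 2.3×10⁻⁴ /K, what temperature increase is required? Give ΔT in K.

ΔT = Δh/(αH) = 0.018 / (2.3×10⁻⁴ × 2000) ≈ 0.03913 K

0.039 K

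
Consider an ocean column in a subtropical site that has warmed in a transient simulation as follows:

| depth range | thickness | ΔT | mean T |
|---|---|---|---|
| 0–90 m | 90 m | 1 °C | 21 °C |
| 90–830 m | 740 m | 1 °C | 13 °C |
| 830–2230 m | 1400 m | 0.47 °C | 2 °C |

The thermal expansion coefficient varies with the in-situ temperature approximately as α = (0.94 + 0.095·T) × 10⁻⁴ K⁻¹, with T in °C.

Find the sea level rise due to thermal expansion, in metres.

0.26 m

Layer 1: α = (0.94 + 0.095×21)×10⁻⁴ = 2.935×10⁻⁴ K⁻¹
Layer 2: α = (0.94 + 0.095×13)×10⁻⁴ = 2.175×10⁻⁴ K⁻¹
Layer 3: α = (0.94 + 0.095×2)×10⁻⁴ = 1.13×10⁻⁴ K⁻¹
0–90 m: 1 × 2.935×10⁻⁴ × 90 = 0.026415 m
90–830 m: 2.175×10⁻⁴ × 1 × 740 = 0.16095 m
Layer 3: 1400 × 0.47 × 1.13×10⁻⁴ = 0.074354 m
Δh = 0.026415 + 0.16095 + 0.074354 = 0.261719 m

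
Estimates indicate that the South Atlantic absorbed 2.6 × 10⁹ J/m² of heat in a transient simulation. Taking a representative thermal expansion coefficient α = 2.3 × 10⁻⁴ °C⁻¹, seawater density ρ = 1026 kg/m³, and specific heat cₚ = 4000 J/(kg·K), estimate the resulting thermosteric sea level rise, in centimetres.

about 14.6 cm

Δh = αQ/(ρcₚ) = 2.3×10⁻⁴ × 2.6×10⁹ / (1026 × 4000) ≈ 0.14571 m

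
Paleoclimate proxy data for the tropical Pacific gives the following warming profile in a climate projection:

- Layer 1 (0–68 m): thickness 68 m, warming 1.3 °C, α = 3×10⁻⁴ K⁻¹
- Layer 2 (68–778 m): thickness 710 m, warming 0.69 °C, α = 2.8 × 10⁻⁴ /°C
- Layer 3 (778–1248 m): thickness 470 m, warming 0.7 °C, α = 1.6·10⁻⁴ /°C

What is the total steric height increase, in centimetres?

Δh ≈ 22 cm

Layer 1: 1.3 × 68 × 3×10⁻⁴ = 0.02652 m
Layer 2: 710 × 0.69 × 2.8×10⁻⁴ = 0.137172 m
Layer 3: 1.6×10⁻⁴ × 470 × 0.7 = 0.05264 m
Δh = 0.02652 + 0.137172 + 0.05264 = 0.216332 m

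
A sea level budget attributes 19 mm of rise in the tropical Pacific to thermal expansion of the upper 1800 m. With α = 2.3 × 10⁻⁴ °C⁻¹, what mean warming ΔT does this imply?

about 0.0459 K

ΔT = Δh/(αH) = 0.019 / (2.3×10⁻⁴ × 1800) ≈ 0.04589 K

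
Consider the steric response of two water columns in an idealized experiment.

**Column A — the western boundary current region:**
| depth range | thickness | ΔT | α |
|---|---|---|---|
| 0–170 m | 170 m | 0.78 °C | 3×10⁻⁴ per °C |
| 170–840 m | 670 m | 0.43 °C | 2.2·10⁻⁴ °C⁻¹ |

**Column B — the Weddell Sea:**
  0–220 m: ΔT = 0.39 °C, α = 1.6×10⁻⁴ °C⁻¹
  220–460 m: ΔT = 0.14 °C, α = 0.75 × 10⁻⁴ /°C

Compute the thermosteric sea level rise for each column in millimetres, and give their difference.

A Layer 1: 3×10⁻⁴ × 170 × 0.78 = 0.03978 m
A 170–840 m: 0.43 × 2.2×10⁻⁴ × 670 = 0.063382 m
A total: 0.103162 m
B 0–220 m: 220 × 0.39 × 1.6×10⁻⁴ = 0.013728 m
B 220–460 m: 240 × 0.14 × 0.75×10⁻⁴ = 0.00252 m
B total: 0.016248 m
Difference: 0.103162 − 0.016248 = 0.086914 m

A: 100 mm; B: 16 mm; difference 87 mm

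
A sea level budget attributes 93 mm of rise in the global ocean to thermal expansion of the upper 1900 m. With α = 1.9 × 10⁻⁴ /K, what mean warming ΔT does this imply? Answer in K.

ΔT ≈ 0.258 K

ΔT = Δh/(αH) = 0.093 / (1.9×10⁻⁴ × 1900) ≈ 0.2576 K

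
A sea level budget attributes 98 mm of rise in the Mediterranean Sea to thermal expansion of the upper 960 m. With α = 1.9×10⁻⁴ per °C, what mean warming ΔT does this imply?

ΔT = Δh/(αH) = 0.098 / (1.9×10⁻⁴ × 960) ≈ 0.5373 °C

ΔT ≈ 0.54 °C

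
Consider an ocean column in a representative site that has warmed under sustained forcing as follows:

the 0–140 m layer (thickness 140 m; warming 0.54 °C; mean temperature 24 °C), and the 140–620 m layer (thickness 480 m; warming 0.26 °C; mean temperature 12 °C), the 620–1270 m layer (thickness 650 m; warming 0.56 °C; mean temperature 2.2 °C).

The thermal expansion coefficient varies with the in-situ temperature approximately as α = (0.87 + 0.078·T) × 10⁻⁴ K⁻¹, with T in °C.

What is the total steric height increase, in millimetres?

Δh = 81.2 mm

Layer 1: α = (0.87 + 0.078×24)×10⁻⁴ = 2.742×10⁻⁴ K⁻¹
Layer 2: α = (0.87 + 0.078×12)×10⁻⁴ = 1.806×10⁻⁴ K⁻¹
Layer 3: α = (0.87 + 0.078×2.2)×10⁻⁴ = 1.0416×10⁻⁴ K⁻¹
Layer 1: 2.742×10⁻⁴ × 140 × 0.54 = 0.02072952 m
480 × 0.26 × 1.806×10⁻⁴ = 0.02253888 m
620–1270 m: 0.56 × 650 × 1.0416×10⁻⁴ = 0.03791424 m
Δh = 0.02072952 + 0.02253888 + 0.03791424 = 0.08118264 m ≈ 81.2 mm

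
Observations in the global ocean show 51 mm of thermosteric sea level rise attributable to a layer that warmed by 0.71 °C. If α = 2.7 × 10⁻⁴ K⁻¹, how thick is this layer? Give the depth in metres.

H = Δh/(αΔT) = 0.051 / (2.7×10⁻⁴ × 0.71) ≈ 266.0 m

about 270 m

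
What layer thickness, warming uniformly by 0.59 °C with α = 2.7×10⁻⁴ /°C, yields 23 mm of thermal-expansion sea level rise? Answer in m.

H = Δh/(αΔT) = 0.023 / (2.7×10⁻⁴ × 0.59) ≈ 144.4 m

about 144 m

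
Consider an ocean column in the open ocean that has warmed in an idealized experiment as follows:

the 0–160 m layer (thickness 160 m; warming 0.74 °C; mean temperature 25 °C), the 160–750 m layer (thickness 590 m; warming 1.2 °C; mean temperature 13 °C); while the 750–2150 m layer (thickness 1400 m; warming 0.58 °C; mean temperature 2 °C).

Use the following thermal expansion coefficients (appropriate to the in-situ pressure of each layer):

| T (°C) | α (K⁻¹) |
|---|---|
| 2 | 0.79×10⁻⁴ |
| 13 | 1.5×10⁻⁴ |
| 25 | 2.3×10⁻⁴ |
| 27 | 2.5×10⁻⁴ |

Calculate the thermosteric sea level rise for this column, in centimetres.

Δh ≈ 20 cm

Layer 1 at 25 °C → α = 2.3×10⁻⁴ K⁻¹
Layer 2 at 13 °C → α = 1.5×10⁻⁴ K⁻¹
Layer 3 at 2 °C → α = 0.79×10⁻⁴ K⁻¹
Layer 1: 160 × 0.74 × 2.3×10⁻⁴ = 0.027232 m
1.2 × 590 × 1.5×10⁻⁴ = 0.10620 m
Layer 3: 0.58 × 1400 × 0.79×10⁻⁴ = 0.064148 m
Δh = 0.027232 + 0.10620 + 0.064148 = 0.19758 m ≈ 20 cm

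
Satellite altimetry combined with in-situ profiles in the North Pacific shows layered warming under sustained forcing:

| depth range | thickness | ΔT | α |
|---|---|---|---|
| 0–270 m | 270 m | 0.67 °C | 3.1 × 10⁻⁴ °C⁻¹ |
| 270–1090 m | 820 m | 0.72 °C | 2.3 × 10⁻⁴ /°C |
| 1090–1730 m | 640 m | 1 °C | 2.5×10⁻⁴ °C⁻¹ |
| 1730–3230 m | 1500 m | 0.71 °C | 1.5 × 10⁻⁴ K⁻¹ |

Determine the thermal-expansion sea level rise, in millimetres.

0–270 m: 270 × 3.1×10⁻⁴ × 0.67 = 0.056079 m
270–1090 m: 820 × 2.3×10⁻⁴ × 0.72 = 0.135792 m
640 × 1 × 2.5×10⁻⁴ = 0.16000 m
1730–3230 m: 1500 × 0.71 × 1.5×10⁻⁴ = 0.15975 m
Δh = 0.056079 + 0.135792 + 0.16000 + 0.15975 = 0.511621 m

Δh ≈ 512 mm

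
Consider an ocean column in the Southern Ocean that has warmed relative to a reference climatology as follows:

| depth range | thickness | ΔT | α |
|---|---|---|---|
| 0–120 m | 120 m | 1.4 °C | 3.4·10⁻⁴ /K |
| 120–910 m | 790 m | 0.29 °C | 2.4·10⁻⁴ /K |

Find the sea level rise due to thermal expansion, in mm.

0–120 m: 1.4 × 120 × 3.4×10⁻⁴ = 0.05712 m
790 × 0.29 × 2.4×10⁻⁴ = 0.054984 m
Δh = 0.05712 + 0.054984 = 0.112104 m ≈ 112 mm

112 mm of thermosteric rise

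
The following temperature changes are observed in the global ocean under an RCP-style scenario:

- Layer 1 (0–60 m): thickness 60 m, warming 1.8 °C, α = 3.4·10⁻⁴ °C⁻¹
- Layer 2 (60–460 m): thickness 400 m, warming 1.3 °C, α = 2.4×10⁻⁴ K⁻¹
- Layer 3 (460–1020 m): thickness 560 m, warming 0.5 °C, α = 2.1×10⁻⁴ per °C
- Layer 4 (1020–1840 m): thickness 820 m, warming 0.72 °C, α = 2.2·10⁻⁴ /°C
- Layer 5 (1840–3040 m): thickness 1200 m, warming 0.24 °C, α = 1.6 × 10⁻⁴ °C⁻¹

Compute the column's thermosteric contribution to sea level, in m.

0–60 m: 60 × 3.4×10⁻⁴ × 1.8 = 0.03672 m
2.4×10⁻⁴ × 1.3 × 400 = 0.12480 m
Layer 3: 0.5 × 2.1×10⁻⁴ × 560 = 0.05880 m
Layer 4: 0.72 × 820 × 2.2×10⁻⁴ = 0.129888 m
Layer 5: 0.24 × 1.6×10⁻⁴ × 1200 = 0.04608 m
Δh = 0.03672 + 0.12480 + 0.05880 + 0.129888 + 0.04608 = 0.396288 m ≈ 0.40 m

0.40 m of thermosteric rise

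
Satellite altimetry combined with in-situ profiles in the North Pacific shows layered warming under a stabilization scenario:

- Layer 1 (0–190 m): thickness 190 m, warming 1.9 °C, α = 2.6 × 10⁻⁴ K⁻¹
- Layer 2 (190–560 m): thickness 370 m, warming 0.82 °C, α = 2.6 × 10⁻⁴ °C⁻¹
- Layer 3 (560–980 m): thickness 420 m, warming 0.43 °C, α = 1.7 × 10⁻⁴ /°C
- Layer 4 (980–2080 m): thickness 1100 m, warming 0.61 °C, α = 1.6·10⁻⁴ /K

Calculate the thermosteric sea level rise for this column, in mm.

2.6×10⁻⁴ × 1.9 × 190 = 0.09386 m
0.82 × 2.6×10⁻⁴ × 370 = 0.078884 m
1.7×10⁻⁴ × 420 × 0.43 = 0.030702 m
1100 × 0.61 × 1.6×10⁻⁴ = 0.10736 m
Δh = 0.09386 + 0.078884 + 0.030702 + 0.10736 = 0.310806 m

Δh ≈ 311 mm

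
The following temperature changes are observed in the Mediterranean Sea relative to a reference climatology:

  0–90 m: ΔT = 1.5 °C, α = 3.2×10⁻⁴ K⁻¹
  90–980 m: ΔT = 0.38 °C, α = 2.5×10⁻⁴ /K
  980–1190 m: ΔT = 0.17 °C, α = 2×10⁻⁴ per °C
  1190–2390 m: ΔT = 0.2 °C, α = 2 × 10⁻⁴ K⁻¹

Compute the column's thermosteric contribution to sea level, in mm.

1.5 × 90 × 3.2×10⁻⁴ = 0.04320 m
0.38 × 890 × 2.5×10⁻⁴ = 0.08455 m
Layer 3: 2×10⁻⁴ × 210 × 0.17 = 0.00714 m
1200 × 2×10⁻⁴ × 0.2 = 0.04800 m
Δh = 0.04320 + 0.08455 + 0.00714 + 0.04800 = 0.18289 m

Δh ≈ 183 mm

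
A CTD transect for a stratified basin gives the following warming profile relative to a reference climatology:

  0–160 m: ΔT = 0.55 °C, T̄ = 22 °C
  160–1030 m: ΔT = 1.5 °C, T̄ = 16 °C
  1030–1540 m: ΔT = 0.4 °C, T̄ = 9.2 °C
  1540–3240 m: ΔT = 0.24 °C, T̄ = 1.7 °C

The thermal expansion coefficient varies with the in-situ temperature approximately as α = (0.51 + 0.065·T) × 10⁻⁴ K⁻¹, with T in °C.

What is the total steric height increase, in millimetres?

Layer 1: α = (0.51 + 0.065×22)×10⁻⁴ = 1.94×10⁻⁴ K⁻¹
Layer 2: α = (0.51 + 0.065×16)×10⁻⁴ = 1.55×10⁻⁴ K⁻¹
Layer 3: α = (0.51 + 0.065×9.2)×10⁻⁴ = 1.108×10⁻⁴ K⁻¹
Layer 4: α = (0.51 + 0.065×1.7)×10⁻⁴ = 0.6205×10⁻⁴ K⁻¹
0–160 m: 1.94×10⁻⁴ × 160 × 0.55 = 0.017072 m
Layer 2: 1.55×10⁻⁴ × 1.5 × 870 = 0.202275 m
1030–1540 m: 0.4 × 510 × 1.108×10⁻⁴ = 0.0226032 m
1540–3240 m: 0.24 × 0.6205×10⁻⁴ × 1700 = 0.0253164 m
Δh = 0.017072 + 0.202275 + 0.0226032 + 0.0253164 = 0.2672666 m

267 mm of thermosteric rise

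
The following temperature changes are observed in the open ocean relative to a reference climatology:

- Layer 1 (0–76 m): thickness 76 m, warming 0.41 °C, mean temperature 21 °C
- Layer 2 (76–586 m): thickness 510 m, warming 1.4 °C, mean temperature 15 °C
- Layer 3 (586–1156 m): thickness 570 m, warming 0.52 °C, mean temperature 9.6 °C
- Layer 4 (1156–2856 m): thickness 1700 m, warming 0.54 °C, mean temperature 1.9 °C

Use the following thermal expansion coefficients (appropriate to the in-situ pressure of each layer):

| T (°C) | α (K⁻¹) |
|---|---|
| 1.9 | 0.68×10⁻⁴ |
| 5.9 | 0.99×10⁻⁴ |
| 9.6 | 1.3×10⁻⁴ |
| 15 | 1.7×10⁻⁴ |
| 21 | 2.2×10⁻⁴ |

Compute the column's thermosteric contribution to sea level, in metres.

Layer 1 at 21 °C → α = 2.2×10⁻⁴ K⁻¹
Layer 2 at 15 °C → α = 1.7×10⁻⁴ K⁻¹
Layer 3 at 9.6 °C → α = 1.3×10⁻⁴ K⁻¹
Layer 4 at 1.9 °C → α = 0.68×10⁻⁴ K⁻¹
76 × 2.2×10⁻⁴ × 0.41 = 0.0068552 m
Layer 2: 1.4 × 1.7×10⁻⁴ × 510 = 0.12138 m
570 × 1.3×10⁻⁴ × 0.52 = 0.038532 m
1156–2856 m: 0.68×10⁻⁴ × 1700 × 0.54 = 0.062424 m
Δh = 0.0068552 + 0.12138 + 0.038532 + 0.062424 = 0.2291912 m

Δh = 0.229 m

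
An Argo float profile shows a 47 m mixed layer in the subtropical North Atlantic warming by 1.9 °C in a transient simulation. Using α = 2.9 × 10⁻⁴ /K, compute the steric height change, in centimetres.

Δh = 2.59 cm

Δh = αΔT·H = 2.9×10⁻⁴ × 1.9 × 47 = 0.025897 m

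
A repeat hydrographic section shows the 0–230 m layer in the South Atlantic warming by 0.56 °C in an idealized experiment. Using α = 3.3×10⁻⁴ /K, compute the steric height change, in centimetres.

Δh ≈ 4.25 cm

Δh = αΔT·H = 3.3×10⁻⁴ × 0.56 × 230 = 0.042504 m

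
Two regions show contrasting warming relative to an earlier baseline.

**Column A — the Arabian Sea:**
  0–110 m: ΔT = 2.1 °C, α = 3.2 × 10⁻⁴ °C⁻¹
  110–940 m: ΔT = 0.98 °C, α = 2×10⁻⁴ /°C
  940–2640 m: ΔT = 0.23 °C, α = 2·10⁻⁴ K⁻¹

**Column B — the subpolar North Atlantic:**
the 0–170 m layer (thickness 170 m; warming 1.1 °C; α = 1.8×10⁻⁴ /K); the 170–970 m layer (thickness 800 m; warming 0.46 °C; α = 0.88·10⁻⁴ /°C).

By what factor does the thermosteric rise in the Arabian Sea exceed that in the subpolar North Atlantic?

A 0–110 m: 2.1 × 110 × 3.2×10⁻⁴ = 0.07392 m
A 110–940 m: 830 × 0.98 × 2×10⁻⁴ = 0.16268 m
A 1700 × 0.23 × 2×10⁻⁴ = 0.07820 m
A total: 0.31480 m
B Layer 1: 170 × 1.8×10⁻⁴ × 1.1 = 0.03366 m
B Layer 2: 0.88×10⁻⁴ × 0.46 × 800 = 0.032384 m
B total: 0.066044 m
Ratio: 0.31480 / 0.066044 ≈ 4.767

≈ 4.77×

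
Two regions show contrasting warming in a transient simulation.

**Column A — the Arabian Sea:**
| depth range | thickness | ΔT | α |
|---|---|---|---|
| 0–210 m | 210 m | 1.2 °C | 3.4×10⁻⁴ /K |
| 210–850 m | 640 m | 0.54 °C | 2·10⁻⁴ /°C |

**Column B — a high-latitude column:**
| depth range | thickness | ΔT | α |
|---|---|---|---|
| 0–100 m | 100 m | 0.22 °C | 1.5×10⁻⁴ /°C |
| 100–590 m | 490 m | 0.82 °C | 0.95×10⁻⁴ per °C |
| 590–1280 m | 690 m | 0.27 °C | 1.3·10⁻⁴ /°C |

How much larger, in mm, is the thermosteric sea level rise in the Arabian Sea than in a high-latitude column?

89 mm larger

A 1.2 × 210 × 3.4×10⁻⁴ = 0.08568 m
A Layer 2: 640 × 0.54 × 2×10⁻⁴ = 0.06912 m
A total: 0.15480 m
B Layer 1: 100 × 1.5×10⁻⁴ × 0.22 = 0.00330 m
B Layer 2: 0.82 × 0.95×10⁻⁴ × 490 = 0.038171 m
B 1.3×10⁻⁴ × 690 × 0.27 = 0.024219 m
B total: 0.06569 m
Difference: 0.15480 − 0.06569 = 0.08911 m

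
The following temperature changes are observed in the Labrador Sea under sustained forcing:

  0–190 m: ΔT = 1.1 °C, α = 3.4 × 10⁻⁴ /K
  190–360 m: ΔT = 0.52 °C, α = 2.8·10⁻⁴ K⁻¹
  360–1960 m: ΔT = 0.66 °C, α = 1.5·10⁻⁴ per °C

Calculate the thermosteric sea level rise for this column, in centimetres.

Δh ≈ 25.4 cm

0–190 m: 190 × 1.1 × 3.4×10⁻⁴ = 0.07106 m
190–360 m: 0.52 × 2.8×10⁻⁴ × 170 = 0.024752 m
Layer 3: 0.66 × 1.5×10⁻⁴ × 1600 = 0.15840 m
Δh = 0.07106 + 0.024752 + 0.15840 = 0.254212 m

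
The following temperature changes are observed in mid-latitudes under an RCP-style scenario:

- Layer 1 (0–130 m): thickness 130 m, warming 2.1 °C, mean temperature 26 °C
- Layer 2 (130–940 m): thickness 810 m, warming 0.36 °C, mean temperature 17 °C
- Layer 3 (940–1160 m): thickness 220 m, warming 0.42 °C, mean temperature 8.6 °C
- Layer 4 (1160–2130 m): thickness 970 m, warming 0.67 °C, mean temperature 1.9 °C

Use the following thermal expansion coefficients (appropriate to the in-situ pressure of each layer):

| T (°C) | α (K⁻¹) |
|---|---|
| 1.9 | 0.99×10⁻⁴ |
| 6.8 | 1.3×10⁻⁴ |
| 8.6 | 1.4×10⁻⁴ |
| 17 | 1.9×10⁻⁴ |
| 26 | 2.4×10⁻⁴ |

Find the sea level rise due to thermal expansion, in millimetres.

Layer 1 at 26 °C → α = 2.4×10⁻⁴ K⁻¹
Layer 2 at 17 °C → α = 1.9×10⁻⁴ K⁻¹
Layer 3 at 8.6 °C → α = 1.4×10⁻⁴ K⁻¹
Layer 4 at 1.9 °C → α = 0.99×10⁻⁴ K⁻¹
0–130 m: 130 × 2.4×10⁻⁴ × 2.1 = 0.06552 m
130–940 m: 810 × 1.9×10⁻⁴ × 0.36 = 0.055404 m
Layer 3: 220 × 1.4×10⁻⁴ × 0.42 = 0.012936 m
1160–2130 m: 970 × 0.99×10⁻⁴ × 0.67 = 0.0643401 m
Δh = 0.06552 + 0.055404 + 0.012936 + 0.0643401 = 0.1982001 m ≈ 198 mm

about 198 mm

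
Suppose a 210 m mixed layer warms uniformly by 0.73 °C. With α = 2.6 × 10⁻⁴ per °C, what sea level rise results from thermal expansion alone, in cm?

Δh = αΔT·H = 2.6×10⁻⁴ × 0.73 × 210 = 0.039858 m

Δh = 4.0 cm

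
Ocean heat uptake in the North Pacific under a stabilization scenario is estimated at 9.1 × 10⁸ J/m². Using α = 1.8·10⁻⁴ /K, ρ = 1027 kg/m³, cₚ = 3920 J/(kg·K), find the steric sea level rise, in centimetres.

Δh = 4.1 cm

Δh = αQ/(ρcₚ) = 1.8×10⁻⁴ × 9.1×10⁸ / (1027 × 3920) ≈ 0.040687 m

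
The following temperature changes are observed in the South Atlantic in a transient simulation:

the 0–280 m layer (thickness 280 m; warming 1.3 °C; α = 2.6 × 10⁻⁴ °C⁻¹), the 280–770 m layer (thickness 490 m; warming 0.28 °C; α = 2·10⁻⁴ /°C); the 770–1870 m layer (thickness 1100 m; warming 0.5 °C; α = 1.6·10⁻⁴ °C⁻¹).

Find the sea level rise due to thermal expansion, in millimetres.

280 × 2.6×10⁻⁴ × 1.3 = 0.09464 m
Layer 2: 490 × 0.28 × 2×10⁻⁴ = 0.02744 m
Layer 3: 1100 × 0.5 × 1.6×10⁻⁴ = 0.08800 m
Δh = 0.09464 + 0.02744 + 0.08800 = 0.21008 m

Δh ≈ 210 mm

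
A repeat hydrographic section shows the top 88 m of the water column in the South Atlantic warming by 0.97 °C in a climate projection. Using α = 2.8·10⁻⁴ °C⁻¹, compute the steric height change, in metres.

Δh ≈ 0.024 m

Δh = αΔT·H = 2.8×10⁻⁴ × 0.97 × 88 = 0.0239008 m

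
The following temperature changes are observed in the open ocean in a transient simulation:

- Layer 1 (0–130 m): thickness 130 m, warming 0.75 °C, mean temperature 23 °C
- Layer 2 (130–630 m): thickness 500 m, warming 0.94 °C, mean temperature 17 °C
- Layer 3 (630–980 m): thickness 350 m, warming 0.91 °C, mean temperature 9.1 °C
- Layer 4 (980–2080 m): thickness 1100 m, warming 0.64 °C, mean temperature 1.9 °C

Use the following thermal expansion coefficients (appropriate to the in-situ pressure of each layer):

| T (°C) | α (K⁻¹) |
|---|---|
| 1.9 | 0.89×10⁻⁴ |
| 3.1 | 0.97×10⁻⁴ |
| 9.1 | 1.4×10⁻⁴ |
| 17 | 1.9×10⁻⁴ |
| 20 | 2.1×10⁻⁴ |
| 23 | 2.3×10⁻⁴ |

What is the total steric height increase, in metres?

about 0.219 m

Layer 1 at 23 °C → α = 2.3×10⁻⁴ K⁻¹
Layer 2 at 17 °C → α = 1.9×10⁻⁴ K⁻¹
Layer 3 at 9.1 °C → α = 1.4×10⁻⁴ K⁻¹
Layer 4 at 1.9 °C → α = 0.89×10⁻⁴ K⁻¹
130 × 0.75 × 2.3×10⁻⁴ = 0.022425 m
Layer 2: 1.9×10⁻⁴ × 0.94 × 500 = 0.08930 m
630–980 m: 350 × 1.4×10⁻⁴ × 0.91 = 0.04459 m
Layer 4: 1100 × 0.64 × 0.89×10⁻⁴ = 0.062656 m
Δh = 0.022425 + 0.08930 + 0.04459 + 0.062656 = 0.218971 m ≈ 0.219 m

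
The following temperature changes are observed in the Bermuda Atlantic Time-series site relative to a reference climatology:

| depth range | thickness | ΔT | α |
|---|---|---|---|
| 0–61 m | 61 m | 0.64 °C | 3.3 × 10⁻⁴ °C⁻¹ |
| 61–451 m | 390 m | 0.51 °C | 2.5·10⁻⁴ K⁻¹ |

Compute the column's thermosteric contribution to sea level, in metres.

Δh = 0.0626 m

0.64 × 3.3×10⁻⁴ × 61 = 0.0128832 m
61–451 m: 0.51 × 2.5×10⁻⁴ × 390 = 0.049725 m
Δh = 0.0128832 + 0.049725 = 0.0626082 m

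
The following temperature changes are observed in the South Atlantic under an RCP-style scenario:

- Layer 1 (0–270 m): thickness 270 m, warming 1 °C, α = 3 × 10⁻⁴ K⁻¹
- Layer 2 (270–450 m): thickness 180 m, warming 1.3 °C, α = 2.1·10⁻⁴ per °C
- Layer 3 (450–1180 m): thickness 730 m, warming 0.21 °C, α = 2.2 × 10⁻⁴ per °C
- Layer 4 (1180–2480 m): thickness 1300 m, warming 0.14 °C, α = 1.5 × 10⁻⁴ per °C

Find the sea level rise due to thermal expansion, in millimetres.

about 191 mm

0–270 m: 270 × 3×10⁻⁴ × 1 = 0.08100 m
Layer 2: 1.3 × 2.1×10⁻⁴ × 180 = 0.04914 m
450–1180 m: 0.21 × 730 × 2.2×10⁻⁴ = 0.033726 m
1.5×10⁻⁴ × 1300 × 0.14 = 0.02730 m
Δh = 0.08100 + 0.04914 + 0.033726 + 0.02730 = 0.191166 m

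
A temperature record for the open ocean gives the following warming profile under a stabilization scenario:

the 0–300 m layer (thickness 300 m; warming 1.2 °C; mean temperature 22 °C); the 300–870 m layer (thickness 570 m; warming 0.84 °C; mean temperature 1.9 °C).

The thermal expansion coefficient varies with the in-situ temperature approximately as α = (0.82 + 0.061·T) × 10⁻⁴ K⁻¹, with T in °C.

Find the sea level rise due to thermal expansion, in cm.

Layer 1: α = (0.82 + 0.061×22)×10⁻⁴ = 2.162×10⁻⁴ K⁻¹
Layer 2: α = (0.82 + 0.061×1.9)×10⁻⁴ = 0.9359×10⁻⁴ K⁻¹
Layer 1: 2.162×10⁻⁴ × 1.2 × 300 = 0.077832 m
0.84 × 0.9359×10⁻⁴ × 570 = 0.044810892 m
Δh = 0.077832 + 0.044810892 = 0.122642892 m ≈ 12.3 cm

12.3 cm of thermosteric rise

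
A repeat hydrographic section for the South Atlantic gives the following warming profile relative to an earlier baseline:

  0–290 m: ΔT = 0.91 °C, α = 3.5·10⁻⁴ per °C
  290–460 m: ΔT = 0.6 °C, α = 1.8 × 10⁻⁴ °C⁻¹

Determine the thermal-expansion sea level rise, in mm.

Layer 1: 3.5×10⁻⁴ × 0.91 × 290 = 0.092365 m
290–460 m: 0.6 × 170 × 1.8×10⁻⁴ = 0.01836 m
Δh = 0.092365 + 0.01836 = 0.110725 m ≈ 111 mm

Δh ≈ 111 mm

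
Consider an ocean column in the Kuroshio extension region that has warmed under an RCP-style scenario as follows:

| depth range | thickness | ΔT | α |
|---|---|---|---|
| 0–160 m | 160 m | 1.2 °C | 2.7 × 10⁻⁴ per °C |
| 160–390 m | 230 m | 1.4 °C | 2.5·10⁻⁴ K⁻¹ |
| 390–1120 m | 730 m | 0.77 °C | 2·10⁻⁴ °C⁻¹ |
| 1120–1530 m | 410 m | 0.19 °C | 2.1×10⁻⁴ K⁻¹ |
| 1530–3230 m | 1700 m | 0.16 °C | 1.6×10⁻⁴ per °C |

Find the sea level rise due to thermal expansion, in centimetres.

Δh = 30.5 cm

Layer 1: 2.7×10⁻⁴ × 1.2 × 160 = 0.05184 m
Layer 2: 2.5×10⁻⁴ × 230 × 1.4 = 0.08050 m
Layer 3: 730 × 2×10⁻⁴ × 0.77 = 0.11242 m
Layer 4: 0.19 × 410 × 2.1×10⁻⁴ = 0.016359 m
1.6×10⁻⁴ × 0.16 × 1700 = 0.04352 m
Δh = 0.05184 + 0.08050 + 0.11242 + 0.016359 + 0.04352 = 0.304639 m ≈ 30.5 cm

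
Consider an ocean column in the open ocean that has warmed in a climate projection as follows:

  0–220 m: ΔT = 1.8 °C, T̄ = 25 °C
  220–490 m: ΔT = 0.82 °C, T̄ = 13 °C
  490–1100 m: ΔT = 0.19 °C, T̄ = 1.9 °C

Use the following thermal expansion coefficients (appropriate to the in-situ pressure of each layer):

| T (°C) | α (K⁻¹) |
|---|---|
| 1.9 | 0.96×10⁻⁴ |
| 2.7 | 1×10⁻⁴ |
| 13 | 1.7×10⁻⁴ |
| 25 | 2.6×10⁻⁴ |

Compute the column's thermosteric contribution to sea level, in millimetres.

Layer 1 at 25 °C → α = 2.6×10⁻⁴ K⁻¹
Layer 2 at 13 °C → α = 1.7×10⁻⁴ K⁻¹
Layer 3 at 1.9 °C → α = 0.96×10⁻⁴ K⁻¹
0–220 m: 2.6×10⁻⁴ × 1.8 × 220 = 0.10296 m
Layer 2: 270 × 0.82 × 1.7×10⁻⁴ = 0.037638 m
490–1100 m: 0.96×10⁻⁴ × 0.19 × 610 = 0.0111264 m
Δh = 0.10296 + 0.037638 + 0.0111264 = 0.1517244 m

about 152 mm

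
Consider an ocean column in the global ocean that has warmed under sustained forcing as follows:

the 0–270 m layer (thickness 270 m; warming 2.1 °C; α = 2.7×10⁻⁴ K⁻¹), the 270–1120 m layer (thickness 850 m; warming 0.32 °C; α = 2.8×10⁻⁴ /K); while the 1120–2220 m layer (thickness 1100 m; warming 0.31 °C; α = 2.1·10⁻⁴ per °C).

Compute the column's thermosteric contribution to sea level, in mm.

Δh = 301 mm

2.1 × 2.7×10⁻⁴ × 270 = 0.15309 m
Layer 2: 2.8×10⁻⁴ × 0.32 × 850 = 0.07616 m
Layer 3: 2.1×10⁻⁴ × 0.31 × 1100 = 0.07161 m
Δh = 0.15309 + 0.07616 + 0.07161 = 0.30086 m ≈ 301 mm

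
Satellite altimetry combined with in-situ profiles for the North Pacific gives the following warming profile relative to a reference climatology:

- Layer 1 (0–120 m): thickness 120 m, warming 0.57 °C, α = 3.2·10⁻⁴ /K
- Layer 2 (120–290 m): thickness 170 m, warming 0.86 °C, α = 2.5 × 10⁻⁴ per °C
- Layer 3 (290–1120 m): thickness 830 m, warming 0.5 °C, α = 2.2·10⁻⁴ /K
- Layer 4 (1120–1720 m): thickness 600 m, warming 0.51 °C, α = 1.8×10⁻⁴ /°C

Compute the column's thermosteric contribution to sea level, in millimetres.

120 × 3.2×10⁻⁴ × 0.57 = 0.021888 m
120–290 m: 170 × 0.86 × 2.5×10⁻⁴ = 0.03655 m
2.2×10⁻⁴ × 830 × 0.5 = 0.09130 m
0.51 × 1.8×10⁻⁴ × 600 = 0.05508 m
Δh = 0.021888 + 0.03655 + 0.09130 + 0.05508 = 0.204818 m

205 mm of thermosteric rise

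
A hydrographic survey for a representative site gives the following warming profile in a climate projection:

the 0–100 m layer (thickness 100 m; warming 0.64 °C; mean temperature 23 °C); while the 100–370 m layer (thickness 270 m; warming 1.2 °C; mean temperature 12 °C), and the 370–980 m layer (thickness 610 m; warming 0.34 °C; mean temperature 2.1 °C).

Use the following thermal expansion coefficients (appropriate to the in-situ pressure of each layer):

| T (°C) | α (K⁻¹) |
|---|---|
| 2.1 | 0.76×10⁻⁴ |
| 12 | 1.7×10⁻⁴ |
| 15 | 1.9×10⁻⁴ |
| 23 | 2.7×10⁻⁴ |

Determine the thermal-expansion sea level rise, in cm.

Layer 1 at 23 °C → α = 2.7×10⁻⁴ K⁻¹
Layer 2 at 12 °C → α = 1.7×10⁻⁴ K⁻¹
Layer 3 at 2.1 °C → α = 0.76×10⁻⁴ K⁻¹
2.7×10⁻⁴ × 100 × 0.64 = 0.01728 m
100–370 m: 1.7×10⁻⁴ × 1.2 × 270 = 0.05508 m
0.76×10⁻⁴ × 0.34 × 610 = 0.0157624 m
Δh = 0.01728 + 0.05508 + 0.0157624 = 0.0881224 m ≈ 8.81 cm

8.81 cm of thermosteric rise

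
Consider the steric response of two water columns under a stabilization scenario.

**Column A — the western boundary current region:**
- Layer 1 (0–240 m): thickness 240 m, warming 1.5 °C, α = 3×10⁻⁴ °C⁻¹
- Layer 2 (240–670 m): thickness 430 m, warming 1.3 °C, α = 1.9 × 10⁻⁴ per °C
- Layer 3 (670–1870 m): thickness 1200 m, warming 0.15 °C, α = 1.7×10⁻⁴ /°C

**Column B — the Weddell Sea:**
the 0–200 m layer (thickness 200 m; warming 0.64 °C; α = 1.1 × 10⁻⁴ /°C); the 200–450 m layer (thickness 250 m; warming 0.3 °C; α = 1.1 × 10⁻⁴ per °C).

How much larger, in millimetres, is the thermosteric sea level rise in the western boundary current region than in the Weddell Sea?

222 mm larger

A 1.5 × 240 × 3×10⁻⁴ = 0.10800 m
A 430 × 1.3 × 1.9×10⁻⁴ = 0.10621 m
A Layer 3: 1200 × 1.7×10⁻⁴ × 0.15 = 0.03060 m
A total: 0.24481 m
B Layer 1: 1.1×10⁻⁴ × 200 × 0.64 = 0.01408 m
B 200–450 m: 0.3 × 250 × 1.1×10⁻⁴ = 0.00825 m
B total: 0.02233 m
Difference: 0.24481 − 0.02233 = 0.22248 m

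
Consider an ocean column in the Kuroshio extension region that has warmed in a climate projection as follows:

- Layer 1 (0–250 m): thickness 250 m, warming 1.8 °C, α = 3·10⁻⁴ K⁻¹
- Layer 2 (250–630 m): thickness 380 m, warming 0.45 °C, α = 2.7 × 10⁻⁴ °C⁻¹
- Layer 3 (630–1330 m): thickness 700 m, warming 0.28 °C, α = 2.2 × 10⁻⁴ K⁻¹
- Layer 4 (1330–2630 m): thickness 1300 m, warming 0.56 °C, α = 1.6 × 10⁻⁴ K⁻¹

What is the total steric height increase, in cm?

Layer 1: 1.8 × 3×10⁻⁴ × 250 = 0.13500 m
0.45 × 380 × 2.7×10⁻⁴ = 0.04617 m
700 × 0.28 × 2.2×10⁻⁴ = 0.04312 m
Layer 4: 0.56 × 1300 × 1.6×10⁻⁴ = 0.11648 m
Δh = 0.13500 + 0.04617 + 0.04312 + 0.11648 = 0.34077 m

34.1 cm of thermosteric rise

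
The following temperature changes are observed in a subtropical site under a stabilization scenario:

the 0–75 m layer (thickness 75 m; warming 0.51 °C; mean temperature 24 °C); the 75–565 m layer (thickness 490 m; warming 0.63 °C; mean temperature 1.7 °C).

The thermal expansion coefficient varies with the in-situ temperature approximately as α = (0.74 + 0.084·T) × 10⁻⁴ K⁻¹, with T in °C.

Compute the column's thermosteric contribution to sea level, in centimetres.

Layer 1: α = (0.74 + 0.084×24)×10⁻⁴ = 2.756×10⁻⁴ K⁻¹
Layer 2: α = (0.74 + 0.084×1.7)×10⁻⁴ = 0.8828×10⁻⁴ K⁻¹
0–75 m: 0.51 × 2.756×10⁻⁴ × 75 = 0.0105417 m
Layer 2: 0.8828×10⁻⁴ × 490 × 0.63 = 0.027252036 m
Δh = 0.0105417 + 0.027252036 = 0.037793736 m

about 3.78 cm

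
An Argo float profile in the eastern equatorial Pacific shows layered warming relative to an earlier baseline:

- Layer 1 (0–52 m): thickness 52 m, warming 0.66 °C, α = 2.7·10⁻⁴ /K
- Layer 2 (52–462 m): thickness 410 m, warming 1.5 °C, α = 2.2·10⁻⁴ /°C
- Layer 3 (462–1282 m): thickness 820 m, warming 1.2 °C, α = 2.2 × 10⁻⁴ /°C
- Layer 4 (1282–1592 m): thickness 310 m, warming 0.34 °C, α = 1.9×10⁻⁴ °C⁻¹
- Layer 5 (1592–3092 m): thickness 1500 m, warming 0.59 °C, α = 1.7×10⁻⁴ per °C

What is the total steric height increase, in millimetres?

530 mm

2.7×10⁻⁴ × 0.66 × 52 = 0.0092664 m
52–462 m: 1.5 × 410 × 2.2×10⁻⁴ = 0.13530 m
462–1282 m: 1.2 × 820 × 2.2×10⁻⁴ = 0.21648 m
1.9×10⁻⁴ × 310 × 0.34 = 0.020026 m
0.59 × 1500 × 1.7×10⁻⁴ = 0.15045 m
Δh = 0.0092664 + 0.13530 + 0.21648 + 0.020026 + 0.15045 = 0.5315224 m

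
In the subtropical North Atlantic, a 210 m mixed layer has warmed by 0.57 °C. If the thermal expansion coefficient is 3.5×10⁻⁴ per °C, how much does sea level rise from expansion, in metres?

Δh = 0.0419 m

Δh = αΔT·H = 3.5×10⁻⁴ × 0.57 × 210 = 0.041895 m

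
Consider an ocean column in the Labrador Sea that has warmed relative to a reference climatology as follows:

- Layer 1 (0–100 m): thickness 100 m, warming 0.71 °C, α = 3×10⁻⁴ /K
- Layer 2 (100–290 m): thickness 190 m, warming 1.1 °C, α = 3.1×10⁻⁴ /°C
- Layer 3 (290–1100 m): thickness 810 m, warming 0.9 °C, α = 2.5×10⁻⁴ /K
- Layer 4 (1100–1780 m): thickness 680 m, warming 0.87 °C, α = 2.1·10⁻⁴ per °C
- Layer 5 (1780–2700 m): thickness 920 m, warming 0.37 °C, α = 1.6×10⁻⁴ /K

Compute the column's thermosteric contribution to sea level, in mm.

Layer 1: 100 × 3×10⁻⁴ × 0.71 = 0.02130 m
Layer 2: 3.1×10⁻⁴ × 1.1 × 190 = 0.06479 m
Layer 3: 2.5×10⁻⁴ × 810 × 0.9 = 0.18225 m
Layer 4: 2.1×10⁻⁴ × 680 × 0.87 = 0.124236 m
1780–2700 m: 920 × 1.6×10⁻⁴ × 0.37 = 0.054464 m
Δh = 0.02130 + 0.06479 + 0.18225 + 0.124236 + 0.054464 = 0.44704 m

about 447 mm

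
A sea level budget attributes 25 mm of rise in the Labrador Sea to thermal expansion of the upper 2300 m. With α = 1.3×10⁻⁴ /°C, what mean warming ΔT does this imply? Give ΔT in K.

ΔT = Δh/(αH) = 0.025 / (1.3×10⁻⁴ × 2300) ≈ 0.08361 K

ΔT ≈ 0.0836 K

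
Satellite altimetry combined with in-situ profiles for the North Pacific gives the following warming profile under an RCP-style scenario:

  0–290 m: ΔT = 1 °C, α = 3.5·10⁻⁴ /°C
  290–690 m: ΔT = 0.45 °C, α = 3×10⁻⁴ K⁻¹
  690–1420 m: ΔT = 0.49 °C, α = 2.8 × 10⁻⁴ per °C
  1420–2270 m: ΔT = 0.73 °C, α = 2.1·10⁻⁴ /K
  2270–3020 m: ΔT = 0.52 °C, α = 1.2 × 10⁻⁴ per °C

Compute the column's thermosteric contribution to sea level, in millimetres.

433 mm

Layer 1: 3.5×10⁻⁴ × 290 × 1 = 0.10150 m
290–690 m: 400 × 0.45 × 3×10⁻⁴ = 0.05400 m
0.49 × 2.8×10⁻⁴ × 730 = 0.100156 m
1420–2270 m: 850 × 0.73 × 2.1×10⁻⁴ = 0.130305 m
2270–3020 m: 750 × 1.2×10⁻⁴ × 0.52 = 0.04680 m
Δh = 0.10150 + 0.05400 + 0.100156 + 0.130305 + 0.04680 = 0.432761 m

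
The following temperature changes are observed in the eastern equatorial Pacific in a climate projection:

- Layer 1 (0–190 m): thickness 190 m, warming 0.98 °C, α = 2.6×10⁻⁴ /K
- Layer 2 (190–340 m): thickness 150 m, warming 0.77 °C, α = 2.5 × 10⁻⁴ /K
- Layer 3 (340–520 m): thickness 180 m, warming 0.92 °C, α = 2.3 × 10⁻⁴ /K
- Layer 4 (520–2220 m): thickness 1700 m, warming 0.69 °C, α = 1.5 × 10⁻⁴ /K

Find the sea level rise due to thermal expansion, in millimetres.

Layer 1: 190 × 2.6×10⁻⁴ × 0.98 = 0.048412 m
2.5×10⁻⁴ × 0.77 × 150 = 0.028875 m
340–520 m: 2.3×10⁻⁴ × 180 × 0.92 = 0.038088 m
0.69 × 1.5×10⁻⁴ × 1700 = 0.17595 m
Δh = 0.048412 + 0.028875 + 0.038088 + 0.17595 = 0.291325 m

291 mm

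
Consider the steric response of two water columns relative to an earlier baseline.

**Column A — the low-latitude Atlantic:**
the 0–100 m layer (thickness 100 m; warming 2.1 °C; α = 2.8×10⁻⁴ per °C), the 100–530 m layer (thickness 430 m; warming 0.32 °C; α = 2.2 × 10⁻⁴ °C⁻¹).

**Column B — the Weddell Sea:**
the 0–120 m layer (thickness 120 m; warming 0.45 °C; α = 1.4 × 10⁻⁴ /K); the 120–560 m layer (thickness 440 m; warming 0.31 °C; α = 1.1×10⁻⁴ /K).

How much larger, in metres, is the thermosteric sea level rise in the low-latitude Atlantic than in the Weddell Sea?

A 100 × 2.1 × 2.8×10⁻⁴ = 0.05880 m
A 430 × 2.2×10⁻⁴ × 0.32 = 0.030272 m
A total: 0.089072 m
B Layer 1: 0.45 × 1.4×10⁻⁴ × 120 = 0.00756 m
B Layer 2: 0.31 × 440 × 1.1×10⁻⁴ = 0.015004 m
B total: 0.022564 m
Difference: 0.089072 − 0.022564 = 0.066508 m

Δh_A − Δh_B ≈ 0.067 m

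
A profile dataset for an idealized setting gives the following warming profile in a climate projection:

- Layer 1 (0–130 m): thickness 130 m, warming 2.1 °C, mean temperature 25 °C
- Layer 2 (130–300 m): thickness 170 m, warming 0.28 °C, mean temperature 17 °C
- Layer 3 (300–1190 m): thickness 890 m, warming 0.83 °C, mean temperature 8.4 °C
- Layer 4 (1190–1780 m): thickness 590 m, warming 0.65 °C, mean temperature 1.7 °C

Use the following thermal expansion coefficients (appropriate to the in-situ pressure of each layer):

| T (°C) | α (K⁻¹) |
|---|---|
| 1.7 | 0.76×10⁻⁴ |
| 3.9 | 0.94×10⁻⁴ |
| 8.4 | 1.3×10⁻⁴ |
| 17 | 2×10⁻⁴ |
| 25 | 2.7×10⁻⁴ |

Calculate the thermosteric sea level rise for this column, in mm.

Layer 1 at 25 °C → α = 2.7×10⁻⁴ K⁻¹
Layer 2 at 17 °C → α = 2×10⁻⁴ K⁻¹
Layer 3 at 8.4 °C → α = 1.3×10⁻⁴ K⁻¹
Layer 4 at 1.7 °C → α = 0.76×10⁻⁴ K⁻¹
Layer 1: 2.1 × 2.7×10⁻⁴ × 130 = 0.07371 m
Layer 2: 0.28 × 2×10⁻⁴ × 170 = 0.00952 m
300–1190 m: 0.83 × 1.3×10⁻⁴ × 890 = 0.096031 m
1190–1780 m: 0.65 × 0.76×10⁻⁴ × 590 = 0.029146 m
Δh = 0.07371 + 0.00952 + 0.096031 + 0.029146 = 0.208407 m ≈ 208 mm

Δh ≈ 208 mm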